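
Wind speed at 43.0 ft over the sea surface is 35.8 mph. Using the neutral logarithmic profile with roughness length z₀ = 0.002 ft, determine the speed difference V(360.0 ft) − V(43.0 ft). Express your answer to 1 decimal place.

7.6 mph

Log law: V₂ = V₁ · ln(z₂/z₀)/ln(z₁/z₀) = 35.8 × 12.1007/9.9758 = 43.4256 mph
ΔV = 43.4256 − 35.8 = 7.6256 mph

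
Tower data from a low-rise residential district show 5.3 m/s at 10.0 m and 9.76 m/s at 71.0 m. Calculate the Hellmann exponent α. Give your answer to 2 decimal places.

Power law: V₂/V₁ = (z₂/z₁)^α ⇒ α = ln(V₂/V₁) / ln(z₂/z₁)
α = ln(9.76/5.3) / ln(71.0/10.0) = ln(1.8415) / ln(7.1000)
  = 0.61059 / 1.96009 = 0.31151

α ≈ 0.31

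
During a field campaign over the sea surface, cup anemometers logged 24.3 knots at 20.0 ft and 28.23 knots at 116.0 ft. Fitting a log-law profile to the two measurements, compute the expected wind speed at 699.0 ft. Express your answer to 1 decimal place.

32.2 knots

Log law: V ∝ ln(z/z₀). From the pair, with r = V₁/V₂ = 0.86079,
ln z₀ = (ln z₁ − r·ln z₂)/(1 − r) = (2.9957 − 0.86079×4.7536)/0.13921 = -7.8735 → z₀ = 0.0003807 ft
V₃ = V₁ · ln(z₃/z₀)/ln(z₁/z₀) = 24.3 × 14.4231/10.8692 = 32.2454 knots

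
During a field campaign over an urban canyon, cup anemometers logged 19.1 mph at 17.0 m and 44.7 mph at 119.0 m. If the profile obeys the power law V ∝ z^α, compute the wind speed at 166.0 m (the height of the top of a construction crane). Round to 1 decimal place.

First find α: α = ln(V₂/V₁)/ln(z₂/z₁) = ln(44.7/19.1)/ln(119.0/17.0) = 0.85029/1.94591 = 0.4370
Extrapolate from 119.0 m to 166.0 m: V₃ = 44.7 × (166.0/119.0)^0.4370 = 44.7 × 1.1566 = 51.6981 mph

51.7 mph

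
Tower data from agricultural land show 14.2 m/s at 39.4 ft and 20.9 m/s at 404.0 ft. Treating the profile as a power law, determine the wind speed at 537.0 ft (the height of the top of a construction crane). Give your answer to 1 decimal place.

First find α: α = ln(V₂/V₁)/ln(z₂/z₁) = ln(20.9/14.2)/ln(404.0/39.4) = 0.38651/2.32765 = 0.1661
Extrapolate from 404.0 ft to 537.0 ft: V₃ = 20.9 × (537.0/404.0)^0.1661 = 20.9 × 1.0484 = 21.9113 m/s

21.9 m/s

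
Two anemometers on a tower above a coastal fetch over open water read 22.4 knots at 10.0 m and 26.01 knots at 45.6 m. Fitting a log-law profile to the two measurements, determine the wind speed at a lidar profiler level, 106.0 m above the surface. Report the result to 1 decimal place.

28.0 knots

Log law: V ∝ ln(z/z₀). From the pair, with r = V₁/V₂ = 0.86121,
ln z₀ = (ln z₁ − r·ln z₂)/(1 − r) = (2.3026 − 0.86121×3.8199)/0.13879 = -7.1124 → z₀ = 0.0008150 m
V₃ = V₁ · ln(z₃/z₀)/ln(z₁/z₀) = 22.4 × 11.7758/9.4150 = 28.0169 knots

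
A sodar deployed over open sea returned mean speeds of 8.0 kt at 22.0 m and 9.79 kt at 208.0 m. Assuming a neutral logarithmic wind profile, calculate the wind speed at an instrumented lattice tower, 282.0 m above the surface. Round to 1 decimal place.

10.0 kt

Log law: V ∝ ln(z/z₀). From the pair, with r = V₁/V₂ = 0.81716,
ln z₀ = (ln z₁ − r·ln z₂)/(1 − r) = (3.0910 − 0.81716×5.3375)/0.18284 = -6.9492 → z₀ = 0.0009594 m
V₃ = V₁ · ln(z₃/z₀)/ln(z₁/z₀) = 8.0 × 12.5911/10.0402 = 10.0325 kt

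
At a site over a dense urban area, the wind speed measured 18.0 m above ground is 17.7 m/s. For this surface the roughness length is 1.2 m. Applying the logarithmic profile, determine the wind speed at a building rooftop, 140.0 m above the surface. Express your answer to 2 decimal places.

Log law: V(z) ∝ ln(z/z₀), so V₂/V₁ = ln(z₂/z₀) / ln(z₁/z₀).
ln(140.0/1.2) = 4.7593, ln(18.0/1.2) = 2.7081
V₂ = 17.7 × 4.7593/2.7081 = 17.7 × 1.7575 = 31.1072 m/s

31.11 m/s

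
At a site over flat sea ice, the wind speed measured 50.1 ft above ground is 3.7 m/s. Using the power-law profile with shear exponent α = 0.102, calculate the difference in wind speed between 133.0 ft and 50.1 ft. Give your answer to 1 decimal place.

0.4 m/s

Power law: V₂ = V₁ · (z₂/z₁)^α = 3.7 × (2.6547)^0.102 = 4.0874 m/s
ΔV = 4.0874 − 3.7 = 0.3874 m/s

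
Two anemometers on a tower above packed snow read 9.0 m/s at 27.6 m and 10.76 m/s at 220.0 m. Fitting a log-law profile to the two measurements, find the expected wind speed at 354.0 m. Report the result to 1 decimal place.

11.2 m/s

Log law: V ∝ ln(z/z₀). From the pair, with r = V₁/V₂ = 0.83643,
ln z₀ = (ln z₁ − r·ln z₂)/(1 − r) = (3.3178 − 0.83643×5.3936)/0.16357 = -7.2971 → z₀ = 0.0006775 m
V₃ = V₁ · ln(z₃/z₀)/ln(z₁/z₀) = 9.0 × 13.1664/10.6149 = 11.1633 m/s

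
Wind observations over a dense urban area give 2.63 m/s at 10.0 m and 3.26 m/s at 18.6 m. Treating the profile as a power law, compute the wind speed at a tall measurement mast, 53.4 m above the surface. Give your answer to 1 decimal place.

4.7 m/s

First find α: α = ln(V₂/V₁)/ln(z₂/z₁) = ln(3.26/2.63)/ln(18.6/10.0) = 0.21474/0.62058 = 0.3460
Extrapolate from 18.6 m to 53.4 m: V₃ = 3.26 × (53.4/18.6)^0.3460 = 3.26 × 1.4404 = 4.6958 m/s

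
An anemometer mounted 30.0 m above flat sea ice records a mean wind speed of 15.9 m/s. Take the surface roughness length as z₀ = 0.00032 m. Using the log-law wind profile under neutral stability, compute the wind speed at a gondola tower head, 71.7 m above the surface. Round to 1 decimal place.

Log law: V(z) ∝ ln(z/z₀), so V₂/V₁ = ln(z₂/z₀) / ln(z₁/z₀).
ln(71.7/0.00032) = 12.3197, ln(30.0/0.00032) = 11.4484
V₂ = 15.9 × 12.3197/11.4484 = 15.9 × 1.0761 = 17.1101 m/s

17.1 m/s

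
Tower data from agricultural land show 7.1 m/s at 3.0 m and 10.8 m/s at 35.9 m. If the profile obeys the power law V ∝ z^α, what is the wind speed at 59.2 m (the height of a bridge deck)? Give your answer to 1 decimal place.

First find α: α = ln(V₂/V₁)/ln(z₂/z₁) = ln(10.8/7.1)/ln(35.9/3.0) = 0.41945/2.48213 = 0.1690
Extrapolate from 35.9 m to 59.2 m: V₃ = 10.8 × (59.2/35.9)^0.1690 = 10.8 × 1.0882 = 11.7526 m/s

11.8 m/s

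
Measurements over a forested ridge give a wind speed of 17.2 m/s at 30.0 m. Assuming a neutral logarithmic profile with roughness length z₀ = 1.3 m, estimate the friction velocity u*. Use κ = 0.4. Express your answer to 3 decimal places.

u* ≈ 2.192 m/s

Log law: V(z) = (u*/κ) · ln(z/z₀) ⇒ u* = κ · V / ln(z/z₀)
u* = 0.4 × 17.2 / ln(30.0/1.3) = 0.4 × 17.2 / 3.1388
   = 6.8800 / 3.1388 = 2.1919 m/s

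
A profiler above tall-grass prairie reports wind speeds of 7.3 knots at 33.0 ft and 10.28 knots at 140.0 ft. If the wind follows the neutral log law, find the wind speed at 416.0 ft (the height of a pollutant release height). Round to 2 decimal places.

Log law: V ∝ ln(z/z₀). From the pair, with r = V₁/V₂ = 0.71012,
ln z₀ = (ln z₁ − r·ln z₂)/(1 − r) = (3.4965 − 0.71012×4.9416)/0.28988 = -0.0436 → z₀ = 0.9573 ft
V₃ = V₁ · ln(z₃/z₀)/ln(z₁/z₀) = 7.3 × 6.0743/3.5401 = 12.5257 knots

12.53 knots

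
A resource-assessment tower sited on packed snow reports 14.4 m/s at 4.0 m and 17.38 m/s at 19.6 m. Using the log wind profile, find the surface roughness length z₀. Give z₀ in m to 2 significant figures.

Log law: V(z) ∝ ln(z/z₀). With r = V₁/V₂ = 14.4/17.38 = 0.82854,
r · ln(z₂/z₀) = ln(z₁/z₀) ⇒ ln z₀ = (ln z₁ − r·ln z₂)/(1 − r)
ln z₀ = (1.38629 − 0.82854×2.97553) / 0.17146 = -6.2932
z₀ = exp(-6.2932) = 0.001849 m

z₀ ≈ 0.0018 m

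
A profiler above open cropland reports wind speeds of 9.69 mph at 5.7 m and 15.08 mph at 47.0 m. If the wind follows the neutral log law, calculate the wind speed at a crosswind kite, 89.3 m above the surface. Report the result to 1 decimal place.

16.7 mph

Log law: V ∝ ln(z/z₀). From the pair, with r = V₁/V₂ = 0.64257,
ln z₀ = (ln z₁ − r·ln z₂)/(1 − r) = (1.7405 − 0.64257×3.8501)/0.35743 = -2.0523 → z₀ = 0.1284 m
V₃ = V₁ · ln(z₃/z₀)/ln(z₁/z₀) = 9.69 × 6.5443/3.7927 = 16.7199 mph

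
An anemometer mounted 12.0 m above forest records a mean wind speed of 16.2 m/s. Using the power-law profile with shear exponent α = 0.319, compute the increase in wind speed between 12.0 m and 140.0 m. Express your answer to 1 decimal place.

19.3 m/s

Power law: V₂ = V₁ · (z₂/z₁)^α = 16.2 × (11.6667)^0.319 = 35.4708 m/s
ΔV = 35.4708 − 16.2 = 19.2708 m/s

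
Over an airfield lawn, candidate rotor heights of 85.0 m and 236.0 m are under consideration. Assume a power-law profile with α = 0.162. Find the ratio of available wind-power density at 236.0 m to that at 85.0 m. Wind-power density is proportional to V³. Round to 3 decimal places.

Speed ratio: V_B/V_A = (z_B/z_A)^α = (236.0/85.0)^0.162 = (2.7765)^0.162 = 1.17990
Power-density ratio: P_B/P_A = (V_B/V_A)³ = (1.17990)³ = 1.64262

1.643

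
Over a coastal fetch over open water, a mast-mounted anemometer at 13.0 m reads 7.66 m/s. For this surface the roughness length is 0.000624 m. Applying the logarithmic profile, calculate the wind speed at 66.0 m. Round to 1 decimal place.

8.9 m/s

Log law: V(z) ∝ ln(z/z₀), so V₂/V₁ = ln(z₂/z₀) / ln(z₁/z₀).
ln(66.0/0.000624) = 11.5690, ln(13.0/0.000624) = 9.9443
V₂ = 7.66 × 11.5690/9.9443 = 7.66 × 1.1634 = 8.9115 m/s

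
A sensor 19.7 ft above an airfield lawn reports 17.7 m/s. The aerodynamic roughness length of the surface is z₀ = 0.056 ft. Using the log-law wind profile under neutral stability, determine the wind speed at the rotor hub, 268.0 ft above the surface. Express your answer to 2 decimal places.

Log law: V(z) ∝ ln(z/z₀), so V₂/V₁ = ln(z₂/z₀) / ln(z₁/z₀).
ln(268.0/0.056) = 8.4734, ln(19.7/0.056) = 5.8630
V₂ = 17.7 × 8.4734/5.8630 = 17.7 × 1.4452 = 25.5805 m/s

25.58 m/s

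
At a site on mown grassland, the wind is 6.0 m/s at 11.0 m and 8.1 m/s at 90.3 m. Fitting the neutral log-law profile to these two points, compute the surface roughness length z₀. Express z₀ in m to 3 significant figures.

Log law: V(z) ∝ ln(z/z₀). With r = V₁/V₂ = 6.0/8.1 = 0.74074,
r · ln(z₂/z₀) = ln(z₁/z₀) ⇒ ln z₀ = (ln z₁ − r·ln z₂)/(1 − r)
ln z₀ = (2.39790 − 0.74074×4.50314) / 0.25926 = -3.6171
z₀ = exp(-3.6171) = 0.02686 m

z₀ ≈ 0.0269 m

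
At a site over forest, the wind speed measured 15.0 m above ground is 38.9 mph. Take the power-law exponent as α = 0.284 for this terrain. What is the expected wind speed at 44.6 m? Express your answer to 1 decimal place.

53.0 mph

Power-law profile: V₂ = V₁ · (z₂/z₁)^α
V₂ = 38.9 × (44.6/15.0)^0.284 = 38.9 × (2.9733)^0.284
    = 38.9 × 1.3627 = 53.0091 mph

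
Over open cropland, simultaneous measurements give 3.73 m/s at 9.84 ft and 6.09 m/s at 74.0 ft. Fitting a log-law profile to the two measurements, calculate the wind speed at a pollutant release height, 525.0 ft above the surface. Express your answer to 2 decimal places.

Log law: V ∝ ln(z/z₀). From the pair, with r = V₁/V₂ = 0.61248,
ln z₀ = (ln z₁ − r·ln z₂)/(1 − r) = (2.2865 − 0.61248×4.3041)/0.38752 = -0.9024 → z₀ = 0.4056 ft
V₃ = V₁ · ln(z₃/z₀)/ln(z₁/z₀) = 3.73 × 7.1658/3.1888 = 8.3818 m/s

8.38 m/s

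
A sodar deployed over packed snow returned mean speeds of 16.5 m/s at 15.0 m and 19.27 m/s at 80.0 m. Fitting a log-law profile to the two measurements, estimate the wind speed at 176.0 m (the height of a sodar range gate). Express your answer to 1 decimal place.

Log law: V ∝ ln(z/z₀). From the pair, with r = V₁/V₂ = 0.85625,
ln z₀ = (ln z₁ − r·ln z₂)/(1 − r) = (2.7081 − 0.85625×4.3820)/0.14375 = -7.2633 → z₀ = 0.0007008 m
V₃ = V₁ · ln(z₃/z₀)/ln(z₁/z₀) = 16.5 × 12.4338/9.9713 = 20.5747 m/s

20.6 m/s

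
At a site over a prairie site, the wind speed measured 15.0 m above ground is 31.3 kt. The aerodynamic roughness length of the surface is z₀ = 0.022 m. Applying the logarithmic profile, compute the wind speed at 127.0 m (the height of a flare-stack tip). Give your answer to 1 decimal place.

Log law: V(z) ∝ ln(z/z₀), so V₂/V₁ = ln(z₂/z₀) / ln(z₁/z₀).
ln(127.0/0.022) = 8.6609, ln(15.0/0.022) = 6.5248
V₂ = 31.3 × 8.6609/6.5248 = 31.3 × 1.3274 = 41.5473 kt

41.5 kt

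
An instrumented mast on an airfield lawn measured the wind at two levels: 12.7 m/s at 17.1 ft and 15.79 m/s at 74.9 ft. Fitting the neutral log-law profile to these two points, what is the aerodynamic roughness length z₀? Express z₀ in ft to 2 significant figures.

z₀ ≈ 0.039 ft

Log law: V(z) ∝ ln(z/z₀). With r = V₁/V₂ = 12.7/15.79 = 0.80431,
r · ln(z₂/z₀) = ln(z₁/z₀) ⇒ ln z₀ = (ln z₁ − r·ln z₂)/(1 − r)
ln z₀ = (2.83908 − 0.80431×4.31615) / 0.19569 = -3.2317
z₀ = exp(-3.2317) = 0.03949 ft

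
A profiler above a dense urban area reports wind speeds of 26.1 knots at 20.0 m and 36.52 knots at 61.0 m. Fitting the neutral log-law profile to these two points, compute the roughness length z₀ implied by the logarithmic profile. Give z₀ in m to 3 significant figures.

z₀ ≈ 1.22 m

Log law: V(z) ∝ ln(z/z₀). With r = V₁/V₂ = 26.1/36.52 = 0.71468,
r · ln(z₂/z₀) = ln(z₁/z₀) ⇒ ln z₀ = (ln z₁ − r·ln z₂)/(1 − r)
ln z₀ = (2.99573 − 0.71468×4.11087) / 0.28532 = 0.2025
z₀ = exp(0.2025) = 1.224 m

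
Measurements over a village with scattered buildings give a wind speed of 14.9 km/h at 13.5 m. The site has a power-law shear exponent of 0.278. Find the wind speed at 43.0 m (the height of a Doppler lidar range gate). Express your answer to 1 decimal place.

Power-law profile: V₂ = V₁ · (z₂/z₁)^α
V₂ = 14.9 × (43.0/13.5)^0.278 = 14.9 × (3.1852)^0.278
    = 14.9 × 1.3800 = 20.5616 km/h

20.6 km/h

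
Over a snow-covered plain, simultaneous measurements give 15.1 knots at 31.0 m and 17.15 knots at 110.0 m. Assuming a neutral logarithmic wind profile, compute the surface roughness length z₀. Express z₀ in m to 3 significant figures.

Log law: V(z) ∝ ln(z/z₀). With r = V₁/V₂ = 15.1/17.15 = 0.88047,
r · ln(z₂/z₀) = ln(z₁/z₀) ⇒ ln z₀ = (ln z₁ − r·ln z₂)/(1 − r)
ln z₀ = (3.43399 − 0.88047×4.70048) / 0.11953 = -5.8948
z₀ = exp(-5.8948) = 0.002754 m

z₀ ≈ 0.00275 m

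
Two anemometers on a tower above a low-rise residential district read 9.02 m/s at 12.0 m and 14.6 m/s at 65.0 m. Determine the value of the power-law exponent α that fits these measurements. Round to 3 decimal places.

α ≈ 0.285

Power law: V₂/V₁ = (z₂/z₁)^α ⇒ α = ln(V₂/V₁) / ln(z₂/z₁)
α = ln(14.6/9.02) / ln(65.0/12.0) = ln(1.6186) / ln(5.4167)
  = 0.48158 / 1.68948 = 0.28504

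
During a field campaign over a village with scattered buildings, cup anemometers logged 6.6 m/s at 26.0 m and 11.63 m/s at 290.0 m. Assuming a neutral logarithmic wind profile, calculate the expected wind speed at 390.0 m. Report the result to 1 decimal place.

Log law: V ∝ ln(z/z₀). From the pair, with r = V₁/V₂ = 0.56750,
ln z₀ = (ln z₁ − r·ln z₂)/(1 − r) = (3.2581 − 0.56750×5.6699)/0.43250 = 0.0935 → z₀ = 1.098 m
V₃ = V₁ · ln(z₃/z₀)/ln(z₁/z₀) = 6.6 × 5.8726/3.1646 = 12.2479 m/s

12.2 m/s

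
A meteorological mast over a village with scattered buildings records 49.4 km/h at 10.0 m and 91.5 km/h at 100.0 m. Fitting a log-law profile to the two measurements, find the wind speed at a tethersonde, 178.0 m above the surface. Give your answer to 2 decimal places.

Log law: V ∝ ln(z/z₀). From the pair, with r = V₁/V₂ = 0.53989,
ln z₀ = (ln z₁ − r·ln z₂)/(1 − r) = (2.3026 − 0.53989×4.6052)/0.46011 = -0.3993 → z₀ = 0.6708 m
V₃ = V₁ · ln(z₃/z₀)/ln(z₁/z₀) = 49.4 × 5.5810/2.7018 = 102.0427 km/h

102.04 km/h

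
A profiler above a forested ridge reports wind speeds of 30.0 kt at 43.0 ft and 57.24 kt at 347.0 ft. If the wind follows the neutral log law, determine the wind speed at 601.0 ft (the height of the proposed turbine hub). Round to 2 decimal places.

64.41 kt

Log law: V ∝ ln(z/z₀). From the pair, with r = V₁/V₂ = 0.52411,
ln z₀ = (ln z₁ − r·ln z₂)/(1 − r) = (3.7612 − 0.52411×5.8493)/0.47589 = 1.4615 → z₀ = 4.312 ft
V₃ = V₁ · ln(z₃/z₀)/ln(z₁/z₀) = 30.0 × 4.9371/2.2997 = 64.4053 kt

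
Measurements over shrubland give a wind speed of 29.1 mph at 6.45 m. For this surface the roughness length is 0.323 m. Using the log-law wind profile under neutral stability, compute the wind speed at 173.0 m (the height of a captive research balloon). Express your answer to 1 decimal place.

61.1 mph

Log law: V(z) ∝ ln(z/z₀), so V₂/V₁ = ln(z₂/z₀) / ln(z₁/z₀).
ln(173.0/0.323) = 6.2834, ln(6.45/0.323) = 2.9942
V₂ = 29.1 × 6.2834/2.9942 = 29.1 × 2.0985 = 61.0673 mph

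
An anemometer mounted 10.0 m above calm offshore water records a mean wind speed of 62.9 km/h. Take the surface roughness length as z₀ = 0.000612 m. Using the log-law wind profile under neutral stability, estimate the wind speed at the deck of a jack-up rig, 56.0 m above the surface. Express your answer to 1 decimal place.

Log law: V(z) ∝ ln(z/z₀), so V₂/V₁ = ln(z₂/z₀) / ln(z₁/z₀).
ln(56.0/0.000612) = 11.4241, ln(10.0/0.000612) = 9.7014
V₂ = 62.9 × 11.4241/9.7014 = 62.9 × 1.1776 = 74.0698 km/h

74.1 km/h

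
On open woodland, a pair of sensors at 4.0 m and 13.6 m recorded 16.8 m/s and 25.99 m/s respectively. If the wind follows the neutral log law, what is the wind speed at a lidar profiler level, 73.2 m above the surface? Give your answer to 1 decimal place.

38.6 m/s

Log law: V ∝ ln(z/z₀). From the pair, with r = V₁/V₂ = 0.64640,
ln z₀ = (ln z₁ − r·ln z₂)/(1 − r) = (1.3863 − 0.64640×2.6101)/0.35360 = -0.8509 → z₀ = 0.4270 m
V₃ = V₁ · ln(z₃/z₀)/ln(z₁/z₀) = 16.8 × 5.1441/2.2372 = 38.6295 m/s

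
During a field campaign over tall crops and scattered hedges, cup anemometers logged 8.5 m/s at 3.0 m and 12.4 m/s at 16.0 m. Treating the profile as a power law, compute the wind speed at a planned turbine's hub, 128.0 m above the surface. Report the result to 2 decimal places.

First find α: α = ln(V₂/V₁)/ln(z₂/z₁) = ln(12.4/8.5)/ln(16.0/3.0) = 0.37763/1.67398 = 0.2256
Extrapolate from 16.0 m to 128.0 m: V₃ = 12.4 × (128.0/16.0)^0.2256 = 12.4 × 1.5986 = 19.8221 m/s

19.82 m/s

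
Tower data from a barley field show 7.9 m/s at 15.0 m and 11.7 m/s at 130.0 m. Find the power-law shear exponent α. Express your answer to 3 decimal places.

Power law: V₂/V₁ = (z₂/z₁)^α ⇒ α = ln(V₂/V₁) / ln(z₂/z₁)
α = ln(11.7/7.9) / ln(130.0/15.0) = ln(1.4810) / ln(8.6667)
  = 0.39273 / 2.15948 = 0.18186

α ≈ 0.182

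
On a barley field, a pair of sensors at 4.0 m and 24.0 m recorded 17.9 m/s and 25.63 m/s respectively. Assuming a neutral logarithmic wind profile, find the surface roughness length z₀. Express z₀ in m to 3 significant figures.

z₀ ≈ 0.0631 m

Log law: V(z) ∝ ln(z/z₀). With r = V₁/V₂ = 17.9/25.63 = 0.69840,
r · ln(z₂/z₀) = ln(z₁/z₀) ⇒ ln z₀ = (ln z₁ − r·ln z₂)/(1 − r)
ln z₀ = (1.38629 − 0.69840×3.17805) / 0.30160 = -2.7628
z₀ = exp(-2.7628) = 0.06311 m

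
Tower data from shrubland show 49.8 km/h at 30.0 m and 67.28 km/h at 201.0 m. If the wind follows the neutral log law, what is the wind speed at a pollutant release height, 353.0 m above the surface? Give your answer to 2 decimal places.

72.46 km/h

Log law: V ∝ ln(z/z₀). From the pair, with r = V₁/V₂ = 0.74019,
ln z₀ = (ln z₁ − r·ln z₂)/(1 − r) = (3.4012 − 0.74019×5.3033)/0.25981 = -2.0179 → z₀ = 0.1329 m
V₃ = V₁ · ln(z₃/z₀)/ln(z₁/z₀) = 49.8 × 7.8843/5.4190 = 72.4554 km/h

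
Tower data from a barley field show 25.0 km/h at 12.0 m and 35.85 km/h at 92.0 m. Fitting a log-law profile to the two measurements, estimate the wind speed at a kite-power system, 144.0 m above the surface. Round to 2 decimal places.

Log law: V ∝ ln(z/z₀). From the pair, with r = V₁/V₂ = 0.69735,
ln z₀ = (ln z₁ − r·ln z₂)/(1 − r) = (2.4849 − 0.69735×4.5218)/0.30265 = -2.2084 → z₀ = 0.1099 m
V₃ = V₁ · ln(z₃/z₀)/ln(z₁/z₀) = 25.0 × 7.1782/4.6933 = 38.2365 km/h

38.24 km/h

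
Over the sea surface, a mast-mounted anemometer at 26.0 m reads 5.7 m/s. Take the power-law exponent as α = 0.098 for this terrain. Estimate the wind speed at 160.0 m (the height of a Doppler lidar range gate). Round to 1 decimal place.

Power-law profile: V₂ = V₁ · (z₂/z₁)^α
V₂ = 5.7 × (160.0/26.0)^0.098 = 5.7 × (6.1538)^0.098
    = 5.7 × 1.1949 = 6.8110 m/s

6.8 m/s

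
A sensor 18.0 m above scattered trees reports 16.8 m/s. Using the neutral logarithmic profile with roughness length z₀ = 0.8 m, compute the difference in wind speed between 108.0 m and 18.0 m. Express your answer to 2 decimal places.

Log law: V₂ = V₁ · ln(z₂/z₀)/ln(z₁/z₀) = 16.8 × 4.9053/3.1135 = 26.4680 m/s
ΔV = 26.4680 − 16.8 = 9.6680 m/s

9.67 m/s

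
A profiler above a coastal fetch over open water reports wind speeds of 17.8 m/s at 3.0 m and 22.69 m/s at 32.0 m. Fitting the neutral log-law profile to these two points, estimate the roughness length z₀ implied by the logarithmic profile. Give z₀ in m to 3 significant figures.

z₀ ≈ 0.000543 m

Log law: V(z) ∝ ln(z/z₀). With r = V₁/V₂ = 17.8/22.69 = 0.78449,
r · ln(z₂/z₀) = ln(z₁/z₀) ⇒ ln z₀ = (ln z₁ − r·ln z₂)/(1 − r)
ln z₀ = (1.09861 − 0.78449×3.46574) / 0.21551 = -7.5179
z₀ = exp(-7.5179) = 0.0005433 m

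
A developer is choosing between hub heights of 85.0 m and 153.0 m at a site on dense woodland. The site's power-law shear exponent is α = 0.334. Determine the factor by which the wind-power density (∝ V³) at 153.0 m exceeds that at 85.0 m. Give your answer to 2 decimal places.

Speed ratio: V_B/V_A = (z_B/z_A)^α = (153.0/85.0)^0.334 = (1.8000)^0.334 = 1.21692
Power-density ratio: P_B/P_A = (V_B/V_A)³ = (1.21692)³ = 1.80212

1.80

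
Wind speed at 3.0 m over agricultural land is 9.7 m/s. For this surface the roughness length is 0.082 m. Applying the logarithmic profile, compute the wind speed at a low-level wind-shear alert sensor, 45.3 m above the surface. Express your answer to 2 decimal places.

17.02 m/s

Log law: V(z) ∝ ln(z/z₀), so V₂/V₁ = ln(z₂/z₀) / ln(z₁/z₀).
ln(45.3/0.082) = 6.3143, ln(3.0/0.082) = 3.5996
V₂ = 9.7 × 6.3143/3.5996 = 9.7 × 1.7542 = 17.0153 m/s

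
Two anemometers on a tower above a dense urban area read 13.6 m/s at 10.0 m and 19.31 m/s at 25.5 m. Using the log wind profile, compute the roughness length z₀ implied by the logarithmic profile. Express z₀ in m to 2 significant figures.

z₀ ≈ 1.1 m

Log law: V(z) ∝ ln(z/z₀). With r = V₁/V₂ = 13.6/19.31 = 0.70430,
r · ln(z₂/z₀) = ln(z₁/z₀) ⇒ ln z₀ = (ln z₁ − r·ln z₂)/(1 − r)
ln z₀ = (2.30259 − 0.70430×3.23868) / 0.29570 = 0.0730
z₀ = exp(0.0730) = 1.076 m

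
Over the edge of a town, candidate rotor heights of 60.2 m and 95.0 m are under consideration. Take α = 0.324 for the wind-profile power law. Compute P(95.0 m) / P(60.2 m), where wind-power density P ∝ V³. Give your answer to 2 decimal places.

1.56

Speed ratio: V_B/V_A = (z_B/z_A)^α = (95.0/60.2)^0.324 = (1.5781)^0.324 = 1.15929
Power-density ratio: P_B/P_A = (V_B/V_A)³ = (1.15929)³ = 1.55804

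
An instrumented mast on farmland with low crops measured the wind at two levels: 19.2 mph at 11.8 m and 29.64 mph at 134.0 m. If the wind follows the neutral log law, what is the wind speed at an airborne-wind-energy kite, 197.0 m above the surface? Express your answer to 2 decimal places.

31.30 mph

Log law: V ∝ ln(z/z₀). From the pair, with r = V₁/V₂ = 0.64777,
ln z₀ = (ln z₁ − r·ln z₂)/(1 − r) = (2.4681 − 0.64777×4.8978)/0.35223 = -2.0004 → z₀ = 0.1353 m
V₃ = V₁ · ln(z₃/z₀)/ln(z₁/z₀) = 19.2 × 7.2836/4.4685 = 31.2958 mph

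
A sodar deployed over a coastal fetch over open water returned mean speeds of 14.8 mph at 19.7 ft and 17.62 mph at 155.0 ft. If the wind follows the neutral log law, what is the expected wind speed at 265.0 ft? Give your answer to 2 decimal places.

18.35 mph

Log law: V ∝ ln(z/z₀). From the pair, with r = V₁/V₂ = 0.83995,
ln z₀ = (ln z₁ − r·ln z₂)/(1 − r) = (2.9806 − 0.83995×5.0434)/0.16005 = -7.8455 → z₀ = 0.0003915 ft
V₃ = V₁ · ln(z₃/z₀)/ln(z₁/z₀) = 14.8 × 13.4252/10.8261 = 18.3532 mph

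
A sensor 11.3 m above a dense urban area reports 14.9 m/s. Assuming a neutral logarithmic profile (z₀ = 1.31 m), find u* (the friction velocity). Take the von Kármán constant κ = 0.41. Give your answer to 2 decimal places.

Log law: V(z) = (u*/κ) · ln(z/z₀) ⇒ u* = κ · V / ln(z/z₀)
u* = 0.41 × 14.9 / ln(11.3/1.31) = 0.41 × 14.9 / 2.1548
   = 6.1090 / 2.1548 = 2.8351 m/s

u* ≈ 2.84 m/s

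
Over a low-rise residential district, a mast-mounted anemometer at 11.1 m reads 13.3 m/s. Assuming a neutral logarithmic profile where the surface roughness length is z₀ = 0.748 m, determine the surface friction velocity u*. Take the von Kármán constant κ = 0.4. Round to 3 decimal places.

u* ≈ 1.972 m/s

Log law: V(z) = (u*/κ) · ln(z/z₀) ⇒ u* = κ · V / ln(z/z₀)
u* = 0.4 × 13.3 / ln(11.1/0.748) = 0.4 × 13.3 / 2.6973
   = 5.3200 / 2.6973 = 1.9723 m/s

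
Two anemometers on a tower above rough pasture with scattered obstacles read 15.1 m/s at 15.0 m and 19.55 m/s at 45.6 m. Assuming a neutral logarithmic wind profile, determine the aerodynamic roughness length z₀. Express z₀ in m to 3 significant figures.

z₀ ≈ 0.345 m

Log law: V(z) ∝ ln(z/z₀). With r = V₁/V₂ = 15.1/19.55 = 0.77238,
r · ln(z₂/z₀) = ln(z₁/z₀) ⇒ ln z₀ = (ln z₁ − r·ln z₂)/(1 − r)
ln z₀ = (2.70805 − 0.77238×3.81991) / 0.22762 = -1.0648
z₀ = exp(-1.0648) = 0.3448 m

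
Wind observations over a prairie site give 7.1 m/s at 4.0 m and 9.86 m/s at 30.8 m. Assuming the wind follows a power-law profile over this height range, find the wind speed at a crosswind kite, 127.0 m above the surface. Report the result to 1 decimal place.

First find α: α = ln(V₂/V₁)/ln(z₂/z₁) = ln(9.86/7.1)/ln(30.8/4.0) = 0.32839/2.04122 = 0.1609
Extrapolate from 30.8 m to 127.0 m: V₃ = 9.86 × (127.0/30.8)^0.1609 = 9.86 × 1.2560 = 12.3839 m/s

12.4 m/s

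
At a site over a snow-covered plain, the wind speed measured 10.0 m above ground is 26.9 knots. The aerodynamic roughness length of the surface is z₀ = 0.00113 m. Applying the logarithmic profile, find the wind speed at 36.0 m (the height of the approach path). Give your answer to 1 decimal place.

30.7 knots

Log law: V(z) ∝ ln(z/z₀), so V₂/V₁ = ln(z₂/z₀) / ln(z₁/z₀).
ln(36.0/0.00113) = 10.3691, ln(10.0/0.00113) = 9.0881
V₂ = 26.9 × 10.3691/9.0881 = 26.9 × 1.1409 = 30.6914 knots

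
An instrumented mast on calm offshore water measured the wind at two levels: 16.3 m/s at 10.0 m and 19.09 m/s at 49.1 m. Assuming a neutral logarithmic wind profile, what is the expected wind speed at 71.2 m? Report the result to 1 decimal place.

19.7 m/s

Log law: V ∝ ln(z/z₀). From the pair, with r = V₁/V₂ = 0.85385,
ln z₀ = (ln z₁ − r·ln z₂)/(1 − r) = (2.3026 − 0.85385×3.8939)/0.14615 = -6.9941 → z₀ = 0.0009173 m
V₃ = V₁ · ln(z₃/z₀)/ln(z₁/z₀) = 16.3 × 11.2596/9.2967 = 19.7416 m/s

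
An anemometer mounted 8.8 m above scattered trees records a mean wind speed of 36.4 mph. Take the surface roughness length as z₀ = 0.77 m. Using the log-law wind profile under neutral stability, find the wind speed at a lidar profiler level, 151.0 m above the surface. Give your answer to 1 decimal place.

Log law: V(z) ∝ ln(z/z₀), so V₂/V₁ = ln(z₂/z₀) / ln(z₁/z₀).
ln(151.0/0.77) = 5.2786, ln(8.8/0.77) = 2.4361
V₂ = 36.4 × 5.2786/2.4361 = 36.4 × 2.1668 = 78.8725 mph

78.9 mph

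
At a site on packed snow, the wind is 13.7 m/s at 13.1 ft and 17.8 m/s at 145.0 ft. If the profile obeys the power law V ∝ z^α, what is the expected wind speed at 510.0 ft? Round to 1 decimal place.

20.4 m/s

First find α: α = ln(V₂/V₁)/ln(z₂/z₁) = ln(17.8/13.7)/ln(145.0/13.1) = 0.26180/2.40412 = 0.1089
Extrapolate from 145.0 ft to 510.0 ft: V₃ = 17.8 × (510.0/145.0)^0.1089 = 17.8 × 1.1468 = 20.4127 m/s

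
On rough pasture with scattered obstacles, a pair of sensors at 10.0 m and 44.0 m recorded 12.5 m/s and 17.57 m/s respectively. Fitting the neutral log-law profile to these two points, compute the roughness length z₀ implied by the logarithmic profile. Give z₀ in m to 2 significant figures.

z₀ ≈ 0.26 m

Log law: V(z) ∝ ln(z/z₀). With r = V₁/V₂ = 12.5/17.57 = 0.71144,
r · ln(z₂/z₀) = ln(z₁/z₀) ⇒ ln z₀ = (ln z₁ − r·ln z₂)/(1 − r)
ln z₀ = (2.30259 − 0.71144×3.78419) / 0.28856 = -1.3503
z₀ = exp(-1.3503) = 0.2592 m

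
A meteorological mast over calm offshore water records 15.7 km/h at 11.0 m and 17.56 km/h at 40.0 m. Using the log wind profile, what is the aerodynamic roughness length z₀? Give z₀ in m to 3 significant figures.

Log law: V(z) ∝ ln(z/z₀). With r = V₁/V₂ = 15.7/17.56 = 0.89408,
r · ln(z₂/z₀) = ln(z₁/z₀) ⇒ ln z₀ = (ln z₁ − r·ln z₂)/(1 − r)
ln z₀ = (2.39790 − 0.89408×3.68888) / 0.10592 = -8.4991
z₀ = exp(-8.4991) = 0.0002036 m

z₀ ≈ 0.000204 m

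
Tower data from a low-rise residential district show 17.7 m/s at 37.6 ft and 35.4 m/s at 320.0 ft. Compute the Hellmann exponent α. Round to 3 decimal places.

Power law: V₂/V₁ = (z₂/z₁)^α ⇒ α = ln(V₂/V₁) / ln(z₂/z₁)
α = ln(35.4/17.7) / ln(320.0/37.6) = ln(2.0000) / ln(8.5106)
  = 0.69315 / 2.14132 = 0.32370

α ≈ 0.324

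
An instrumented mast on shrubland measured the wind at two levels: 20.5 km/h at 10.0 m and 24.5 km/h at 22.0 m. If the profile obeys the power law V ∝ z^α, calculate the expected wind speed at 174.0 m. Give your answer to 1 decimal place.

39.1 km/h

First find α: α = ln(V₂/V₁)/ln(z₂/z₁) = ln(24.5/20.5)/ln(22.0/10.0) = 0.17825/0.78846 = 0.2261
Extrapolate from 22.0 m to 174.0 m: V₃ = 24.5 × (174.0/22.0)^0.2261 = 24.5 × 1.5960 = 39.1028 km/h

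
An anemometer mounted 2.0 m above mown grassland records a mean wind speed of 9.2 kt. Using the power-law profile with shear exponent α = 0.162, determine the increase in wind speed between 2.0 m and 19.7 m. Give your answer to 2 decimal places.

Power law: V₂ = V₁ · (z₂/z₁)^α = 9.2 × (9.8500)^0.162 = 13.3268 kt
ΔV = 13.3268 − 9.2 = 4.1268 kt

4.13 kt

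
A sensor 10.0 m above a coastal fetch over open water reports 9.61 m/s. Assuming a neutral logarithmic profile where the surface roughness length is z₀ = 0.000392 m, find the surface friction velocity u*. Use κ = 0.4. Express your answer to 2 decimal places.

u* ≈ 0.38 m/s

Log law: V(z) = (u*/κ) · ln(z/z₀) ⇒ u* = κ · V / ln(z/z₀)
u* = 0.4 × 9.61 / ln(10.0/0.000392) = 0.4 × 9.61 / 10.1468
   = 3.8440 / 10.1468 = 0.3788 m/s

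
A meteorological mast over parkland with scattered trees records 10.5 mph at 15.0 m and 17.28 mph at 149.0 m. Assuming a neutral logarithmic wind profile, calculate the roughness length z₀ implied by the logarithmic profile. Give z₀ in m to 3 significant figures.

z₀ ≈ 0.428 m

Log law: V(z) ∝ ln(z/z₀). With r = V₁/V₂ = 10.5/17.28 = 0.60764,
r · ln(z₂/z₀) = ln(z₁/z₀) ⇒ ln z₀ = (ln z₁ − r·ln z₂)/(1 − r)
ln z₀ = (2.70805 − 0.60764×5.00395) / 0.39236 = -0.8475
z₀ = exp(-0.8475) = 0.4285 m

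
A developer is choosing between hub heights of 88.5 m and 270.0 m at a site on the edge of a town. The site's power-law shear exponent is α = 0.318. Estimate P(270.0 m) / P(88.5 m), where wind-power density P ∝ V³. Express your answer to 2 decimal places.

Speed ratio: V_B/V_A = (z_B/z_A)^α = (270.0/88.5)^0.318 = (3.0508)^0.318 = 1.42576
Power-density ratio: P_B/P_A = (V_B/V_A)³ = (1.42576)³ = 2.89826

2.90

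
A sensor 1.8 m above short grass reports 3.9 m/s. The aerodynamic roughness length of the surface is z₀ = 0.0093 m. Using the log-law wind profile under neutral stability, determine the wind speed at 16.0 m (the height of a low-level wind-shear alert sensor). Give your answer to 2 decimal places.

5.52 m/s

Log law: V(z) ∝ ln(z/z₀), so V₂/V₁ = ln(z₂/z₀) / ln(z₁/z₀).
ln(16.0/0.0093) = 7.4503, ln(1.8/0.0093) = 5.2655
V₂ = 3.9 × 7.4503/5.2655 = 3.9 × 1.4149 = 5.5182 m/s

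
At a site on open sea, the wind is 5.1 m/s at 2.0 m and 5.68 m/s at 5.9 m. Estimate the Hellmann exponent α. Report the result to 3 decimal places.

Power law: V₂/V₁ = (z₂/z₁)^α ⇒ α = ln(V₂/V₁) / ln(z₂/z₁)
α = ln(5.68/5.1) / ln(5.9/2.0) = ln(1.1137) / ln(2.9500)
  = 0.10771 / 1.08181 = 0.09957

α ≈ 0.100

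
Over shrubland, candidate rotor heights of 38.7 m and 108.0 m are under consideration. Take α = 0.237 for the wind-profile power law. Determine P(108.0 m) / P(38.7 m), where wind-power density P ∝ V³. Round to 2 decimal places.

Speed ratio: V_B/V_A = (z_B/z_A)^α = (108.0/38.7)^0.237 = (2.7907)^0.237 = 1.27536
Power-density ratio: P_B/P_A = (V_B/V_A)³ = (1.27536)³ = 2.07444

2.07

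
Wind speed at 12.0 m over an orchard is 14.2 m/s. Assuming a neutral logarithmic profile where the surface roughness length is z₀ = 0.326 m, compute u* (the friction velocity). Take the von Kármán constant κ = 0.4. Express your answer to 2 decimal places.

u* ≈ 1.58 m/s

Log law: V(z) = (u*/κ) · ln(z/z₀) ⇒ u* = κ · V / ln(z/z₀)
u* = 0.4 × 14.2 / ln(12.0/0.326) = 0.4 × 14.2 / 3.6058
   = 5.6800 / 3.6058 = 1.5753 m/s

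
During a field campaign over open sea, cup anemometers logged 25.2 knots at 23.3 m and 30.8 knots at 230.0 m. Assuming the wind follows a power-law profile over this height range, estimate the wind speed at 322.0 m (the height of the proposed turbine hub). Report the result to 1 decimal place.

First find α: α = ln(V₂/V₁)/ln(z₂/z₁) = ln(30.8/25.2)/ln(230.0/23.3) = 0.20067/2.28963 = 0.0876
Extrapolate from 230.0 m to 322.0 m: V₃ = 30.8 × (322.0/230.0)^0.0876 = 30.8 × 1.0299 = 31.7218 knots

31.7 knots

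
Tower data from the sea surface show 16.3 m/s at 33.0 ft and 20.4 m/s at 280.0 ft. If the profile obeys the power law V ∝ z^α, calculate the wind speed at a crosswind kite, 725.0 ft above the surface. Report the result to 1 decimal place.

22.5 m/s

First find α: α = ln(V₂/V₁)/ln(z₂/z₁) = ln(20.4/16.3)/ln(280.0/33.0) = 0.22437/2.13828 = 0.1049
Extrapolate from 280.0 ft to 725.0 ft: V₃ = 20.4 × (725.0/280.0)^0.1049 = 20.4 × 1.1050 = 22.5416 m/s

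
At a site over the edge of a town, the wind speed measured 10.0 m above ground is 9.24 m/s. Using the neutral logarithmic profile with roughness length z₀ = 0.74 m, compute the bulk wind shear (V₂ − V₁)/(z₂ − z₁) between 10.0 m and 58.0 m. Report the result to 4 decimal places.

0.1300 m/s/m

Log law: V₂ = V₁ · ln(z₂/z₀)/ln(z₁/z₀) = 9.24 × 4.3615/2.6037 = 15.4783 m/s
ΔV/Δz = (15.4783 − 9.24)/(58.0 − 10.0) = 6.2383/48.0000 = 0.12996 m/s/m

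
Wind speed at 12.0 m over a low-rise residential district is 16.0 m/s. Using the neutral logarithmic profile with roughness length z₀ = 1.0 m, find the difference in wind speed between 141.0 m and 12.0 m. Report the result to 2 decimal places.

15.86 m/s

Log law: V₂ = V₁ · ln(z₂/z₀)/ln(z₁/z₀) = 16.0 × 4.9488/2.4849 = 31.8644 m/s
ΔV = 31.8644 − 16.0 = 15.8644 m/s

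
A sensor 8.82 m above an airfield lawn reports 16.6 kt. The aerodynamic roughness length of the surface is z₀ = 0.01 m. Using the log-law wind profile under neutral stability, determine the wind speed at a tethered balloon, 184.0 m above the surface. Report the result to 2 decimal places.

Log law: V(z) ∝ ln(z/z₀), so V₂/V₁ = ln(z₂/z₀) / ln(z₁/z₀).
ln(184.0/0.01) = 9.8201, ln(8.82/0.01) = 6.7822
V₂ = 16.6 × 9.8201/6.7822 = 16.6 × 1.4479 = 24.0356 kt

24.04 kt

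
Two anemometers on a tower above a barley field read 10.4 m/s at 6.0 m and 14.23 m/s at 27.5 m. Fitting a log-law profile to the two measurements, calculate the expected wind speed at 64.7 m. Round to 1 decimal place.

Log law: V ∝ ln(z/z₀). From the pair, with r = V₁/V₂ = 0.73085,
ln z₀ = (ln z₁ − r·ln z₂)/(1 − r) = (1.7918 − 0.73085×3.3142)/0.26915 = -2.3422 → z₀ = 0.09611 m
V₃ = V₁ · ln(z₃/z₀)/ln(z₁/z₀) = 10.4 × 6.5120/4.1340 = 16.3824 m/s

16.4 m/s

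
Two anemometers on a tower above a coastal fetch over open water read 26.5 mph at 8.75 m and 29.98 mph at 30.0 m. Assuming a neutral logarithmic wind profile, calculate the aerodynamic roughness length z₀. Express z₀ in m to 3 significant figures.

z₀ ≈ 0.000736 m

Log law: V(z) ∝ ln(z/z₀). With r = V₁/V₂ = 26.5/29.98 = 0.88392,
r · ln(z₂/z₀) = ln(z₁/z₀) ⇒ ln z₀ = (ln z₁ − r·ln z₂)/(1 − r)
ln z₀ = (2.16905 − 0.88392×3.40120) / 0.11608 = -7.2136
z₀ = exp(-7.2136) = 0.0007365 m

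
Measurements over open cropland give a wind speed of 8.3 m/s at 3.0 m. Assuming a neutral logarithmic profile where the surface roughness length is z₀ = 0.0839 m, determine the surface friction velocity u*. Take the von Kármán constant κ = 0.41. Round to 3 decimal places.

Log law: V(z) = (u*/κ) · ln(z/z₀) ⇒ u* = κ · V / ln(z/z₀)
u* = 0.41 × 8.3 / ln(3.0/0.0839) = 0.41 × 8.3 / 3.5767
   = 3.4030 / 3.5767 = 0.9514 m/s

u* ≈ 0.951 m/s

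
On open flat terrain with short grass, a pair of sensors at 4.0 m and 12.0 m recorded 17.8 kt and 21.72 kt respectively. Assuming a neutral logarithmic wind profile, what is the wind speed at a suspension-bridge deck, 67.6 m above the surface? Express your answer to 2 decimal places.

Log law: V ∝ ln(z/z₀). From the pair, with r = V₁/V₂ = 0.81952,
ln z₀ = (ln z₁ − r·ln z₂)/(1 − r) = (1.3863 − 0.81952×2.4849)/0.18048 = -3.6023 → z₀ = 0.02726 m
V₃ = V₁ · ln(z₃/z₀)/ln(z₁/z₀) = 17.8 × 7.8159/4.9886 = 27.8882 kt

27.89 kt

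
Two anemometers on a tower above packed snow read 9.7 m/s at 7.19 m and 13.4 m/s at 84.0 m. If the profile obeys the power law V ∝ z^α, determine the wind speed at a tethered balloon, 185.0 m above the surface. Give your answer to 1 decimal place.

14.9 m/s

First find α: α = ln(V₂/V₁)/ln(z₂/z₁) = ln(13.4/9.7)/ln(84.0/7.19) = 0.32313/2.45813 = 0.1315
Extrapolate from 84.0 m to 185.0 m: V₃ = 13.4 × (185.0/84.0)^0.1315 = 13.4 × 1.1094 = 14.8655 m/s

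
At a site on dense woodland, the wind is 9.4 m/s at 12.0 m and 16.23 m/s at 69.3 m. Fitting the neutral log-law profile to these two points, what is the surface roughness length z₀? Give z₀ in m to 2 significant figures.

z₀ ≈ 1.1 m

Log law: V(z) ∝ ln(z/z₀). With r = V₁/V₂ = 9.4/16.23 = 0.57917,
r · ln(z₂/z₀) = ln(z₁/z₀) ⇒ ln z₀ = (ln z₁ − r·ln z₂)/(1 − r)
ln z₀ = (2.48491 − 0.57917×4.23844) / 0.42083 = 0.0715
z₀ = exp(0.0715) = 1.074 m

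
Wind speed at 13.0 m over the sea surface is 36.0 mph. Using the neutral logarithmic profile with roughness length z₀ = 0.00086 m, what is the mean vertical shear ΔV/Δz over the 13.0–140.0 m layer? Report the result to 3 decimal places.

0.070 mph/m

Log law: V₂ = V₁ · ln(z₂/z₀)/ln(z₁/z₀) = 36.0 × 12.0002/9.6235 = 44.8908 mph
ΔV/Δz = (44.8908 − 36.0)/(140.0 − 13.0) = 8.8908/127.0000 = 0.07001 mph/m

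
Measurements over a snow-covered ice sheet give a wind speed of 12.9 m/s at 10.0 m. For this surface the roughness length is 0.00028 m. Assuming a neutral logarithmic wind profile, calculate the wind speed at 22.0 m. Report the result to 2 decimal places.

Log law: V(z) ∝ ln(z/z₀), so V₂/V₁ = ln(z₂/z₀) / ln(z₁/z₀).
ln(22.0/0.00028) = 11.2718, ln(10.0/0.00028) = 10.4833
V₂ = 12.9 × 11.2718/10.4833 = 12.9 × 1.0752 = 13.8702 m/s

13.87 m/s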